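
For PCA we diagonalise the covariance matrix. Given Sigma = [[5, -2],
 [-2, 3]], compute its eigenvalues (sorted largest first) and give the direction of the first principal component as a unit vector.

Step 1 — characteristic polynomial of 2×2 Sigma:
  det(Sigma - λI) = λ² - trace · λ + det = 0.
  trace = 5 + 3 = 8, det = 5·3 - (-2)² = 11.
Step 2 — discriminant:
  Δ = trace² - 4·det = 64 - 44 = 20.
Step 3 — eigenvalues:
  λ = (trace ± √Δ)/2 = (8 ± 4.4721)/2,
  λ_1 = 6.2361,  λ_2 = 1.7639.

Step 4 — unit eigenvector for λ_1: solve (Sigma - λ_1 I)v = 0. First row:
  (5 - 6.2361)·v_x + (-2)·v_y = 0, i.e. (-1.2361)·v_x + (-2)·v_y = 0,
  so v ∝ (b, λ_1 - a) = (-2, 1.2361); multiply by -1 so the first entry is positive: u = (2, -1.2361).
  ||u|| = √((2)² + (-1.2361)²) = √(5.5279) ≈ 2.3511,
  v_1 = u/||u|| ≈ (0.8507, -0.5257) (||v_1|| = 1).

λ_1 = 6.2361,  λ_2 = 1.7639;  v_1 ≈ (0.8507, -0.5257)


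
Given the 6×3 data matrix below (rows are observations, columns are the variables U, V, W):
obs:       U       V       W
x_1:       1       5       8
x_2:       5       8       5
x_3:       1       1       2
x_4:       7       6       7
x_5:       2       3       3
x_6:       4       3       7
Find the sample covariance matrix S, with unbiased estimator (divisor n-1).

Step 1 — column means:
  mean(U) = (1 + 5 + 1 + 7 + 2 + 4) / 6 = 20/6 = 3.3333
  mean(V) = (5 + 8 + 1 + 6 + 3 + 3) / 6 = 26/6 = 4.3333
  mean(W) = (8 + 5 + 2 + 7 + 3 + 7) / 6 = 32/6 = 5.3333

Step 2 — sample covariance S[i,j] = (1/(n-1)) · Σ_k (x_{k,i} - mean_i) · (x_{k,j} - mean_j), with n-1 = 5.
  S[U,U] = ((-2.3333)·(-2.3333) + (1.6667)·(1.6667) + (-2.3333)·(-2.3333) + (3.6667)·(3.6667) + (-1.3333)·(-1.3333) + (0.6667)·(0.6667)) / 5 = 29.3333/5 = 5.8667
  S[U,V] = ((-2.3333)·(0.6667) + (1.6667)·(3.6667) + (-2.3333)·(-3.3333) + (3.6667)·(1.6667) + (-1.3333)·(-1.3333) + (0.6667)·(-1.3333)) / 5 = 19.3333/5 = 3.8667
  S[U,W] = ((-2.3333)·(2.6667) + (1.6667)·(-0.3333) + (-2.3333)·(-3.3333) + (3.6667)·(1.6667) + (-1.3333)·(-2.3333) + (0.6667)·(1.6667)) / 5 = 11.3333/5 = 2.2667
  S[V,V] = ((0.6667)·(0.6667) + (3.6667)·(3.6667) + (-3.3333)·(-3.3333) + (1.6667)·(1.6667) + (-1.3333)·(-1.3333) + (-1.3333)·(-1.3333)) / 5 = 31.3333/5 = 6.2667
  S[V,W] = ((0.6667)·(2.6667) + (3.6667)·(-0.3333) + (-3.3333)·(-3.3333) + (1.6667)·(1.6667) + (-1.3333)·(-2.3333) + (-1.3333)·(1.6667)) / 5 = 15.3333/5 = 3.0667
  S[W,W] = ((2.6667)·(2.6667) + (-0.3333)·(-0.3333) + (-3.3333)·(-3.3333) + (1.6667)·(1.6667) + (-2.3333)·(-2.3333) + (1.6667)·(1.6667)) / 5 = 29.3333/5 = 5.8667

S is symmetric (S[j,i] = S[i,j]). Assembling:

S = [[5.8667, 3.8667, 2.2667],
 [3.8667, 6.2667, 3.0667],
 [2.2667, 3.0667, 5.8667]]


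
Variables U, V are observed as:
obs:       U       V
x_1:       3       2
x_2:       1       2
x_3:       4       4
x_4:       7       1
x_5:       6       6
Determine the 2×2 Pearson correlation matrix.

Step 1 — column means:
  mean(U) = (3 + 1 + 4 + 7 + 6) / 5 = 21/5 = 4.2
  mean(V) = (2 + 2 + 4 + 1 + 6) / 5 = 15/5 = 3

Step 2 — sample variances and covariances s[i,j] = (1/(n-1)) · Σ_k (x_{k,i} - mean_i) · (x_{k,j} - mean_j), with n-1 = 4:
  s[U,U] = ((-1.2)·(-1.2) + (-3.2)·(-3.2) + (-0.2)·(-0.2) + (2.8)·(2.8) + (1.8)·(1.8)) / 4 = 22.8/4 = 5.7
  s[U,V] = ((-1.2)·(-1) + (-3.2)·(-1) + (-0.2)·(1) + (2.8)·(-2) + (1.8)·(3)) / 4 = 4/4 = 1
  s[V,V] = ((-1)·(-1) + (-1)·(-1) + (1)·(1) + (-2)·(-2) + (3)·(3)) / 4 = 16/4 = 4
  Sample standard deviations s_i = √(s[i,i]):
  s(U) = √(5.7) = 2.3875
  s(V) = √(4) = 2

Step 3 — r_{ij} = s_{ij} / (s_i · s_j):
  r[U,U] = 1 (diagonal).
  r[U,V] = 1 / (2.3875 · 2) = 1 / 4.7749 = 0.2094
  r[V,V] = 1 (diagonal).

R is symmetric with unit diagonal. Assembling:

R = [[1, 0.2094],
 [0.2094, 1]]


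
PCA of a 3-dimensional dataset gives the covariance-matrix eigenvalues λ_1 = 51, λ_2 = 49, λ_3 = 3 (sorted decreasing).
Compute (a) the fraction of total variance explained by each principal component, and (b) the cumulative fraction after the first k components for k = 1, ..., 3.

Step 1 — total variance = trace(Sigma) = Σ λ_i = 51 + 49 + 3 = 103.

Step 2 — fraction explained by component i = λ_i / Σ λ:
  PC1: 51/103 = 0.4951
  PC2: 49/103 = 0.4757
  PC3: 3/103 = 0.0291

Step 3 — cumulative fraction after k components = (λ_1 + ... + λ_k) / Σ λ:
  k = 1: 51/103 = 0.4951
  k = 2: (51 + 49)/103 = 100/103 = 0.9709
  k = 3: (51 + 49 + 3)/103 = 103/103 = 1

Summary (fraction, with percent):

explained: PC1 0.4951 (49.51%), PC2 0.4757 (47.57%), PC3 0.0291 (2.91%);  cumulative: 0.4951, 0.9709, 1


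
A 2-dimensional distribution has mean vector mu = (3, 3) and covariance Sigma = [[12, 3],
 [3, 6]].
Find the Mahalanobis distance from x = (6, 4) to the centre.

Step 1 — centre the observation: (x - mu) = (3, 1).

Step 2 — invert Sigma. det(Sigma) = 12·6 - (3)² = 63.
  Sigma^{-1} = (1/det) · [[d, -b], [-b, a]] = [[0.0952, -0.0476],
 [-0.0476, 0.1905]].

Step 3 — form the quadratic (x - mu)^T · Sigma^{-1} · (x - mu):
  Sigma^{-1} · (x - mu) = (0.2381, 0.0476).
  (x - mu)^T · [Sigma^{-1} · (x - mu)] = (3)·(0.2381) + (1)·(0.0476) = 0.7619.

Step 4 — take square root: d = √(0.7619) ≈ 0.8729.

d(x, mu) = √(0.7619) ≈ 0.8729


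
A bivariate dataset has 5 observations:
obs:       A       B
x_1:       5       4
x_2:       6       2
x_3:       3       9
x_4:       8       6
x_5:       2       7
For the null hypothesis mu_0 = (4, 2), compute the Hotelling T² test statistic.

Step 1 — sample mean vector:
  mean(A) = (5 + 6 + 3 + 8 + 2) / 5 = 24/5 = 4.8
  mean(B) = (4 + 2 + 9 + 6 + 7) / 5 = 28/5 = 5.6
  x̄ = (4.8, 5.6),  deviation x̄ - mu_0 = (4.8, 5.6) - (4, 2) = (0.8, 3.6).

Step 2 — sample covariance matrix, S[i,j] = (1/(n-1)) · Σ_k (x_{k,i} - mean_i) · (x_{k,j} - mean_j), divisor n-1 = 4:
  S[A,A] = ((0.2)·(0.2) + (1.2)·(1.2) + (-1.8)·(-1.8) + (3.2)·(3.2) + (-2.8)·(-2.8)) / 4 = 22.8/4 = 5.7
  S[A,B] = ((0.2)·(-1.6) + (1.2)·(-3.6) + (-1.8)·(3.4) + (3.2)·(0.4) + (-2.8)·(1.4)) / 4 = -13.4/4 = -3.35
  S[B,B] = ((-1.6)·(-1.6) + (-3.6)·(-3.6) + (3.4)·(3.4) + (0.4)·(0.4) + (1.4)·(1.4)) / 4 = 29.2/4 = 7.3
  S = [[5.7, -3.35],
 [-3.35, 7.3]].

Step 3 — invert S. det(S) = 5.7·7.3 - (-3.35)² = 30.3875.
  S^{-1} = (1/det) · [[d, -b], [-b, a]] = [[0.2402, 0.1102],
 [0.1102, 0.1876]].

Step 4 — quadratic form (x̄ - mu_0)^T · S^{-1} · (x̄ - mu_0):
  S^{-1} · (x̄ - mu_0) = (0.5891, 0.7635),
  (x̄ - mu_0)^T · [...] = (0.8)·(0.5891) + (3.6)·(0.7635) = 3.2197.

Step 5 — scale by n: T² = 5 · 3.2197 = 16.0987.

T² ≈ 16.0987


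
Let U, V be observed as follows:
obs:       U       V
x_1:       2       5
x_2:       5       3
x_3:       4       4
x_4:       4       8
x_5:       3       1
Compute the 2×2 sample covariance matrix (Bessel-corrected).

Step 1 — column means:
  mean(U) = (2 + 5 + 4 + 4 + 3) / 5 = 18/5 = 3.6
  mean(V) = (5 + 3 + 4 + 8 + 1) / 5 = 21/5 = 4.2

Step 2 — sample covariance S[i,j] = (1/(n-1)) · Σ_k (x_{k,i} - mean_i) · (x_{k,j} - mean_j), with n-1 = 4.
  S[U,U] = ((-1.6)·(-1.6) + (1.4)·(1.4) + (0.4)·(0.4) + (0.4)·(0.4) + (-0.6)·(-0.6)) / 4 = 5.2/4 = 1.3
  S[U,V] = ((-1.6)·(0.8) + (1.4)·(-1.2) + (0.4)·(-0.2) + (0.4)·(3.8) + (-0.6)·(-3.2)) / 4 = 0.4/4 = 0.1
  S[V,V] = ((0.8)·(0.8) + (-1.2)·(-1.2) + (-0.2)·(-0.2) + (3.8)·(3.8) + (-3.2)·(-3.2)) / 4 = 26.8/4 = 6.7

S is symmetric (S[j,i] = S[i,j]). Assembling:

S = [[1.3, 0.1],
 [0.1, 6.7]]


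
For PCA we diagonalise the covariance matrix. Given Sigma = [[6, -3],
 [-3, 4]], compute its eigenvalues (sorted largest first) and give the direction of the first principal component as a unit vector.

Step 1 — characteristic polynomial of 2×2 Sigma:
  det(Sigma - λI) = λ² - trace · λ + det = 0.
  trace = 6 + 4 = 10, det = 6·4 - (-3)² = 15.
Step 2 — discriminant:
  Δ = trace² - 4·det = 100 - 60 = 40.
Step 3 — eigenvalues:
  λ = (trace ± √Δ)/2 = (10 ± 6.3246)/2,
  λ_1 = 8.1623,  λ_2 = 1.8377.

Step 4 — unit eigenvector for λ_1: solve (Sigma - λ_1 I)v = 0. First row:
  (6 - 8.1623)·v_x + (-3)·v_y = 0, i.e. (-2.1623)·v_x + (-3)·v_y = 0,
  so v ∝ (b, λ_1 - a) = (-3, 2.1623); multiply by -1 so the first entry is positive: u = (3, -2.1623).
  ||u|| = √((3)² + (-2.1623)²) = √(13.6754) ≈ 3.698,
  v_1 = u/||u|| ≈ (0.8112, -0.5847) (||v_1|| = 1).

λ_1 = 8.1623,  λ_2 = 1.8377;  v_1 ≈ (0.8112, -0.5847)


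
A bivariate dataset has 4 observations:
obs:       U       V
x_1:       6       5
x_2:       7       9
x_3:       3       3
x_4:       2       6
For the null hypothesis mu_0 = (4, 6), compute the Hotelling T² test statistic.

Step 1 — sample mean vector:
  mean(U) = (6 + 7 + 3 + 2) / 4 = 18/4 = 4.5
  mean(V) = (5 + 9 + 3 + 6) / 4 = 23/4 = 5.75
  x̄ = (4.5, 5.75),  deviation x̄ - mu_0 = (4.5, 5.75) - (4, 6) = (0.5, -0.25).

Step 2 — sample covariance matrix, S[i,j] = (1/(n-1)) · Σ_k (x_{k,i} - mean_i) · (x_{k,j} - mean_j), divisor n-1 = 3:
  S[U,U] = ((1.5)·(1.5) + (2.5)·(2.5) + (-1.5)·(-1.5) + (-2.5)·(-2.5)) / 3 = 17/3 = 5.6667
  S[U,V] = ((1.5)·(-0.75) + (2.5)·(3.25) + (-1.5)·(-2.75) + (-2.5)·(0.25)) / 3 = 10.5/3 = 3.5
  S[V,V] = ((-0.75)·(-0.75) + (3.25)·(3.25) + (-2.75)·(-2.75) + (0.25)·(0.25)) / 3 = 18.75/3 = 6.25
  S = [[5.6667, 3.5],
 [3.5, 6.25]].

Step 3 — invert S. det(S) = 5.6667·6.25 - (3.5)² = 23.1667.
  S^{-1} = (1/det) · [[d, -b], [-b, a]] = [[0.2698, -0.1511],
 [-0.1511, 0.2446]].

Step 4 — quadratic form (x̄ - mu_0)^T · S^{-1} · (x̄ - mu_0):
  S^{-1} · (x̄ - mu_0) = (0.1727, -0.1367),
  (x̄ - mu_0)^T · [...] = (0.5)·(0.1727) + (-0.25)·(-0.1367) = 0.1205.

Step 5 — scale by n: T² = 4 · 0.1205 = 0.482.

T² ≈ 0.482


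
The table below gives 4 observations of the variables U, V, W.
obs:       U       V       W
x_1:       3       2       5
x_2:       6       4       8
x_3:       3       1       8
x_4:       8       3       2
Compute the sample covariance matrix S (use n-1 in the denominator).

Step 1 — column means:
  mean(U) = (3 + 6 + 3 + 8) / 4 = 20/4 = 5
  mean(V) = (2 + 4 + 1 + 3) / 4 = 10/4 = 2.5
  mean(W) = (5 + 8 + 8 + 2) / 4 = 23/4 = 5.75

Step 2 — sample covariance S[i,j] = (1/(n-1)) · Σ_k (x_{k,i} - mean_i) · (x_{k,j} - mean_j), with n-1 = 3.
  S[U,U] = ((-2)·(-2) + (1)·(1) + (-2)·(-2) + (3)·(3)) / 3 = 18/3 = 6
  S[U,V] = ((-2)·(-0.5) + (1)·(1.5) + (-2)·(-1.5) + (3)·(0.5)) / 3 = 7/3 = 2.3333
  S[U,W] = ((-2)·(-0.75) + (1)·(2.25) + (-2)·(2.25) + (3)·(-3.75)) / 3 = -12/3 = -4
  S[V,V] = ((-0.5)·(-0.5) + (1.5)·(1.5) + (-1.5)·(-1.5) + (0.5)·(0.5)) / 3 = 5/3 = 1.6667
  S[V,W] = ((-0.5)·(-0.75) + (1.5)·(2.25) + (-1.5)·(2.25) + (0.5)·(-3.75)) / 3 = -1.5/3 = -0.5
  S[W,W] = ((-0.75)·(-0.75) + (2.25)·(2.25) + (2.25)·(2.25) + (-3.75)·(-3.75)) / 3 = 24.75/3 = 8.25

S is symmetric (S[j,i] = S[i,j]). Assembling:

S = [[6, 2.3333, -4],
 [2.3333, 1.6667, -0.5],
 [-4, -0.5, 8.25]]


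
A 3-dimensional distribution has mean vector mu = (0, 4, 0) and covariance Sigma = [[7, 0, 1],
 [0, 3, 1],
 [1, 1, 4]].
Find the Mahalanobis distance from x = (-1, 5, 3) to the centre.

Step 1 — centre the observation: (x - mu) = (-1, 1, 3).

Step 2 — invert Sigma (cofactor / det for 3×3, or solve directly):
  Sigma^{-1} = [[0.1486, 0.0135, -0.0405],
 [0.0135, 0.3649, -0.0946],
 [-0.0405, -0.0946, 0.2838]].

Step 3 — form the quadratic (x - mu)^T · Sigma^{-1} · (x - mu):
  Sigma^{-1} · (x - mu) = (-0.2568, 0.0676, 0.7973).
  (x - mu)^T · [Sigma^{-1} · (x - mu)] = (-1)·(-0.2568) + (1)·(0.0676) + (3)·(0.7973) = 2.7162.

Step 4 — take square root: d = √(2.7162) ≈ 1.6481.

d(x, mu) = √(2.7162) ≈ 1.6481


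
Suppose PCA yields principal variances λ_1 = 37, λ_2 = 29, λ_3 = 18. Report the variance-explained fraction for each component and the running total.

Step 1 — total variance = trace(Sigma) = Σ λ_i = 37 + 29 + 18 = 84.

Step 2 — fraction explained by component i = λ_i / Σ λ:
  PC1: 37/84 = 0.4405
  PC2: 29/84 = 0.3452
  PC3: 18/84 = 0.2143

Step 3 — cumulative fraction after k components = (λ_1 + ... + λ_k) / Σ λ:
  k = 1: 37/84 = 0.4405
  k = 2: (37 + 29)/84 = 66/84 = 0.7857
  k = 3: (37 + 29 + 18)/84 = 84/84 = 1

Summary (fraction, with percent):

explained: PC1 0.4405 (44.05%), PC2 0.3452 (34.52%), PC3 0.2143 (21.43%);  cumulative: 0.4405, 0.7857, 1


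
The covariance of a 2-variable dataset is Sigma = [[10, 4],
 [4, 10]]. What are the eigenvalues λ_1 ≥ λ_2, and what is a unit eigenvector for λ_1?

Step 1 — characteristic polynomial of 2×2 Sigma:
  det(Sigma - λI) = λ² - trace · λ + det = 0.
  trace = 10 + 10 = 20, det = 10·10 - (4)² = 84.
Step 2 — discriminant:
  Δ = trace² - 4·det = 400 - 336 = 64.
Step 3 — eigenvalues:
  λ = (trace ± √Δ)/2 = (20 ± 8)/2,
  λ_1 = 14,  λ_2 = 6.

Step 4 — unit eigenvector for λ_1: solve (Sigma - λ_1 I)v = 0. First row:
  (10 - 14)·v_x + (4)·v_y = 0, i.e. (-4)·v_x + (4)·v_y = 0,
  so v ∝ (b, λ_1 - a) = (4, 4) = u.
  ||u|| = √((4)² + (4)²) = √(32) ≈ 5.6569,
  v_1 = u/||u|| ≈ (0.7071, 0.7071) (||v_1|| = 1).

λ_1 = 14,  λ_2 = 6;  v_1 ≈ (0.7071, 0.7071)


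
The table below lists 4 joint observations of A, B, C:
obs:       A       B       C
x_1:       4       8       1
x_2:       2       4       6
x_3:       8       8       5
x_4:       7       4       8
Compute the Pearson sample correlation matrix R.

Step 1 — column means:
  mean(A) = (4 + 2 + 8 + 7) / 4 = 21/4 = 5.25
  mean(B) = (8 + 4 + 8 + 4) / 4 = 24/4 = 6
  mean(C) = (1 + 6 + 5 + 8) / 4 = 20/4 = 5

Step 2 — sample variances and covariances s[i,j] = (1/(n-1)) · Σ_k (x_{k,i} - mean_i) · (x_{k,j} - mean_j), with n-1 = 3:
  s[A,A] = ((-1.25)·(-1.25) + (-3.25)·(-3.25) + (2.75)·(2.75) + (1.75)·(1.75)) / 3 = 22.75/3 = 7.5833
  s[A,B] = ((-1.25)·(2) + (-3.25)·(-2) + (2.75)·(2) + (1.75)·(-2)) / 3 = 6/3 = 2
  s[A,C] = ((-1.25)·(-4) + (-3.25)·(1) + (2.75)·(0) + (1.75)·(3)) / 3 = 7/3 = 2.3333
  s[B,B] = ((2)·(2) + (-2)·(-2) + (2)·(2) + (-2)·(-2)) / 3 = 16/3 = 5.3333
  s[B,C] = ((2)·(-4) + (-2)·(1) + (2)·(0) + (-2)·(3)) / 3 = -16/3 = -5.3333
  s[C,C] = ((-4)·(-4) + (1)·(1) + (0)·(0) + (3)·(3)) / 3 = 26/3 = 8.6667
  Sample standard deviations s_i = √(s[i,i]):
  s(A) = √(7.5833) = 2.7538
  s(B) = √(5.3333) = 2.3094
  s(C) = √(8.6667) = 2.9439

Step 3 — r_{ij} = s_{ij} / (s_i · s_j):
  r[A,A] = 1 (diagonal).
  r[A,B] = 2 / (2.7538 · 2.3094) = 2 / 6.3596 = 0.3145
  r[A,C] = 2.3333 / (2.7538 · 2.9439) = 2.3333 / 8.1069 = 0.2878
  r[B,B] = 1 (diagonal).
  r[B,C] = -5.3333 / (2.3094 · 2.9439) = -5.3333 / 6.7987 = -0.7845
  r[C,C] = 1 (diagonal).

R is symmetric with unit diagonal. Assembling:

R = [[1, 0.3145, 0.2878],
 [0.3145, 1, -0.7845],
 [0.2878, -0.7845, 1]]


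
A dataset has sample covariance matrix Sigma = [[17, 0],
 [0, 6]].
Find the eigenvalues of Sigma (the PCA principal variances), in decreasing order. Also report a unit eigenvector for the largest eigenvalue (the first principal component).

Step 1 — characteristic polynomial of 2×2 Sigma:
  det(Sigma - λI) = λ² - trace · λ + det = 0.
  trace = 17 + 6 = 23, det = 17·6 - (0)² = 102.
Step 2 — discriminant:
  Δ = trace² - 4·det = 529 - 408 = 121.
Step 3 — eigenvalues:
  λ = (trace ± √Δ)/2 = (23 ± 11)/2,
  λ_1 = 17,  λ_2 = 6.

Step 4 — unit eigenvector for λ_1: Sigma is diagonal, so its eigenvectors are the coordinate axes. λ_1 = 17 is the diagonal entry on the first coordinate axis, hence
  v_1 = (1, 0) (||v_1|| = 1).

λ_1 = 17,  λ_2 = 6;  v_1 ≈ (1, 0)


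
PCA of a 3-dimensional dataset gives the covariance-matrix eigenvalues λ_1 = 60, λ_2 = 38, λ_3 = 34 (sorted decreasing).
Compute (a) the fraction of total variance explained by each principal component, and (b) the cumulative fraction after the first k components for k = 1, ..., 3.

Step 1 — total variance = trace(Sigma) = Σ λ_i = 60 + 38 + 34 = 132.

Step 2 — fraction explained by component i = λ_i / Σ λ:
  PC1: 60/132 = 0.4545
  PC2: 38/132 = 0.2879
  PC3: 34/132 = 0.2576

Step 3 — cumulative fraction after k components = (λ_1 + ... + λ_k) / Σ λ:
  k = 1: 60/132 = 0.4545
  k = 2: (60 + 38)/132 = 98/132 = 0.7424
  k = 3: (60 + 38 + 34)/132 = 132/132 = 1

Summary (fraction, with percent):

explained: PC1 0.4545 (45.45%), PC2 0.2879 (28.79%), PC3 0.2576 (25.76%);  cumulative: 0.4545, 0.7424, 1


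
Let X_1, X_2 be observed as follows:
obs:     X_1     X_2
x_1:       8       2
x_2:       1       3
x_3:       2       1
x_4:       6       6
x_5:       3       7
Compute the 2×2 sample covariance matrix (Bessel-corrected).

Step 1 — column means:
  mean(X_1) = (8 + 1 + 2 + 6 + 3) / 5 = 20/5 = 4
  mean(X_2) = (2 + 3 + 1 + 6 + 7) / 5 = 19/5 = 3.8

Step 2 — sample covariance S[i,j] = (1/(n-1)) · Σ_k (x_{k,i} - mean_i) · (x_{k,j} - mean_j), with n-1 = 4.
  S[X_1,X_1] = ((4)·(4) + (-3)·(-3) + (-2)·(-2) + (2)·(2) + (-1)·(-1)) / 4 = 34/4 = 8.5
  S[X_1,X_2] = ((4)·(-1.8) + (-3)·(-0.8) + (-2)·(-2.8) + (2)·(2.2) + (-1)·(3.2)) / 4 = 2/4 = 0.5
  S[X_2,X_2] = ((-1.8)·(-1.8) + (-0.8)·(-0.8) + (-2.8)·(-2.8) + (2.2)·(2.2) + (3.2)·(3.2)) / 4 = 26.8/4 = 6.7

S is symmetric (S[j,i] = S[i,j]). Assembling:

S = [[8.5, 0.5],
 [0.5, 6.7]]


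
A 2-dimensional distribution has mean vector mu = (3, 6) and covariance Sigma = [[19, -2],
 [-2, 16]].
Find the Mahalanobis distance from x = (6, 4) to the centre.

Step 1 — centre the observation: (x - mu) = (3, -2).

Step 2 — invert Sigma. det(Sigma) = 19·16 - (-2)² = 300.
  Sigma^{-1} = (1/det) · [[d, -b], [-b, a]] = [[0.0533, 0.0067],
 [0.0067, 0.0633]].

Step 3 — form the quadratic (x - mu)^T · Sigma^{-1} · (x - mu):
  Sigma^{-1} · (x - mu) = (0.1467, -0.1067).
  (x - mu)^T · [Sigma^{-1} · (x - mu)] = (3)·(0.1467) + (-2)·(-0.1067) = 0.6533.

Step 4 — take square root: d = √(0.6533) ≈ 0.8083.

d(x, mu) = √(0.6533) ≈ 0.8083


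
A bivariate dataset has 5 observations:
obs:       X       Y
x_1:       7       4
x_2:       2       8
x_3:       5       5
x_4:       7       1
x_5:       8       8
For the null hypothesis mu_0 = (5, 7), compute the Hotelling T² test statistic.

Step 1 — sample mean vector:
  mean(X) = (7 + 2 + 5 + 7 + 8) / 5 = 29/5 = 5.8
  mean(Y) = (4 + 8 + 5 + 1 + 8) / 5 = 26/5 = 5.2
  x̄ = (5.8, 5.2),  deviation x̄ - mu_0 = (5.8, 5.2) - (5, 7) = (0.8, -1.8).

Step 2 — sample covariance matrix, S[i,j] = (1/(n-1)) · Σ_k (x_{k,i} - mean_i) · (x_{k,j} - mean_j), divisor n-1 = 4:
  S[X,X] = ((1.2)·(1.2) + (-3.8)·(-3.8) + (-0.8)·(-0.8) + (1.2)·(1.2) + (2.2)·(2.2)) / 4 = 22.8/4 = 5.7
  S[X,Y] = ((1.2)·(-1.2) + (-3.8)·(2.8) + (-0.8)·(-0.2) + (1.2)·(-4.2) + (2.2)·(2.8)) / 4 = -10.8/4 = -2.7
  S[Y,Y] = ((-1.2)·(-1.2) + (2.8)·(2.8) + (-0.2)·(-0.2) + (-4.2)·(-4.2) + (2.8)·(2.8)) / 4 = 34.8/4 = 8.7
  S = [[5.7, -2.7],
 [-2.7, 8.7]].

Step 3 — invert S. det(S) = 5.7·8.7 - (-2.7)² = 42.3.
  S^{-1} = (1/det) · [[d, -b], [-b, a]] = [[0.2057, 0.0638],
 [0.0638, 0.1348]].

Step 4 — quadratic form (x̄ - mu_0)^T · S^{-1} · (x̄ - mu_0):
  S^{-1} · (x̄ - mu_0) = (0.0496, -0.1915),
  (x̄ - mu_0)^T · [...] = (0.8)·(0.0496) + (-1.8)·(-0.1915) = 0.3844.

Step 5 — scale by n: T² = 5 · 0.3844 = 1.922.

T² ≈ 1.922


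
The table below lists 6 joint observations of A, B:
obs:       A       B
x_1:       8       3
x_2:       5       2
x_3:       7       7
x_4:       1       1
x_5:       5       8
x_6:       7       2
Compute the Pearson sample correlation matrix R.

Step 1 — column means:
  mean(A) = (8 + 5 + 7 + 1 + 5 + 7) / 6 = 33/6 = 5.5
  mean(B) = (3 + 2 + 7 + 1 + 8 + 2) / 6 = 23/6 = 3.8333

Step 2 — sample variances and covariances s[i,j] = (1/(n-1)) · Σ_k (x_{k,i} - mean_i) · (x_{k,j} - mean_j), with n-1 = 5:
  s[A,A] = ((2.5)·(2.5) + (-0.5)·(-0.5) + (1.5)·(1.5) + (-4.5)·(-4.5) + (-0.5)·(-0.5) + (1.5)·(1.5)) / 5 = 31.5/5 = 6.3
  s[A,B] = ((2.5)·(-0.8333) + (-0.5)·(-1.8333) + (1.5)·(3.1667) + (-4.5)·(-2.8333) + (-0.5)·(4.1667) + (1.5)·(-1.8333)) / 5 = 11.5/5 = 2.3
  s[B,B] = ((-0.8333)·(-0.8333) + (-1.8333)·(-1.8333) + (3.1667)·(3.1667) + (-2.8333)·(-2.8333) + (4.1667)·(4.1667) + (-1.8333)·(-1.8333)) / 5 = 42.8333/5 = 8.5667
  Sample standard deviations s_i = √(s[i,i]):
  s(A) = √(6.3) = 2.51
  s(B) = √(8.5667) = 2.9269

Step 3 — r_{ij} = s_{ij} / (s_i · s_j):
  r[A,A] = 1 (diagonal).
  r[A,B] = 2.3 / (2.51 · 2.9269) = 2.3 / 7.3464 = 0.3131
  r[B,B] = 1 (diagonal).

R is symmetric with unit diagonal. Assembling:

R = [[1, 0.3131],
 [0.3131, 1]]


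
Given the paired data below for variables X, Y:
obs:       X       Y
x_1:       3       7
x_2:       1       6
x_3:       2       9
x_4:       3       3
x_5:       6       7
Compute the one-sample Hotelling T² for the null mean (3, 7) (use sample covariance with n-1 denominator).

Step 1 — sample mean vector:
  mean(X) = (3 + 1 + 2 + 3 + 6) / 5 = 15/5 = 3
  mean(Y) = (7 + 6 + 9 + 3 + 7) / 5 = 32/5 = 6.4
  x̄ = (3, 6.4),  deviation x̄ - mu_0 = (3, 6.4) - (3, 7) = (0, -0.6).

Step 2 — sample covariance matrix, S[i,j] = (1/(n-1)) · Σ_k (x_{k,i} - mean_i) · (x_{k,j} - mean_j), divisor n-1 = 4:
  S[X,X] = ((0)·(0) + (-2)·(-2) + (-1)·(-1) + (0)·(0) + (3)·(3)) / 4 = 14/4 = 3.5
  S[X,Y] = ((0)·(0.6) + (-2)·(-0.4) + (-1)·(2.6) + (0)·(-3.4) + (3)·(0.6)) / 4 = 0/4 = 0
  S[Y,Y] = ((0.6)·(0.6) + (-0.4)·(-0.4) + (2.6)·(2.6) + (-3.4)·(-3.4) + (0.6)·(0.6)) / 4 = 19.2/4 = 4.8
  S = [[3.5, 0],
 [0, 4.8]].

Step 3 — invert S. det(S) = 3.5·4.8 - (0)² = 16.8.
  S^{-1} = (1/det) · [[d, -b], [-b, a]] = [[0.2857, 0],
 [0, 0.2083]].

Step 4 — quadratic form (x̄ - mu_0)^T · S^{-1} · (x̄ - mu_0):
  S^{-1} · (x̄ - mu_0) = (0, -0.125),
  (x̄ - mu_0)^T · [...] = (0)·(0) + (-0.6)·(-0.125) = 0.075.

Step 5 — scale by n: T² = 5 · 0.075 = 0.375.

T² ≈ 0.375


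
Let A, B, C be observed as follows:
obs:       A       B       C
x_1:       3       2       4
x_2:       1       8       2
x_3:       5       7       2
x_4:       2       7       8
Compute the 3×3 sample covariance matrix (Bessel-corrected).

Step 1 — column means:
  mean(A) = (3 + 1 + 5 + 2) / 4 = 11/4 = 2.75
  mean(B) = (2 + 8 + 7 + 7) / 4 = 24/4 = 6
  mean(C) = (4 + 2 + 2 + 8) / 4 = 16/4 = 4

Step 2 — sample covariance S[i,j] = (1/(n-1)) · Σ_k (x_{k,i} - mean_i) · (x_{k,j} - mean_j), with n-1 = 3.
  S[A,A] = ((0.25)·(0.25) + (-1.75)·(-1.75) + (2.25)·(2.25) + (-0.75)·(-0.75)) / 3 = 8.75/3 = 2.9167
  S[A,B] = ((0.25)·(-4) + (-1.75)·(2) + (2.25)·(1) + (-0.75)·(1)) / 3 = -3/3 = -1
  S[A,C] = ((0.25)·(0) + (-1.75)·(-2) + (2.25)·(-2) + (-0.75)·(4)) / 3 = -4/3 = -1.3333
  S[B,B] = ((-4)·(-4) + (2)·(2) + (1)·(1) + (1)·(1)) / 3 = 22/3 = 7.3333
  S[B,C] = ((-4)·(0) + (2)·(-2) + (1)·(-2) + (1)·(4)) / 3 = -2/3 = -0.6667
  S[C,C] = ((0)·(0) + (-2)·(-2) + (-2)·(-2) + (4)·(4)) / 3 = 24/3 = 8

S is symmetric (S[j,i] = S[i,j]). Assembling:

S = [[2.9167, -1, -1.3333],
 [-1, 7.3333, -0.6667],
 [-1.3333, -0.6667, 8]]


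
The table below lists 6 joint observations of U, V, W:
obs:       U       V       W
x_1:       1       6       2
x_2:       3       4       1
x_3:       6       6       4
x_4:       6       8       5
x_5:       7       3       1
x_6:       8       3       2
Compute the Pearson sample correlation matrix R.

Step 1 — column means:
  mean(U) = (1 + 3 + 6 + 6 + 7 + 8) / 6 = 31/6 = 5.1667
  mean(V) = (6 + 4 + 6 + 8 + 3 + 3) / 6 = 30/6 = 5
  mean(W) = (2 + 1 + 4 + 5 + 1 + 2) / 6 = 15/6 = 2.5

Step 2 — sample variances and covariances s[i,j] = (1/(n-1)) · Σ_k (x_{k,i} - mean_i) · (x_{k,j} - mean_j), with n-1 = 5:
  s[U,U] = ((-4.1667)·(-4.1667) + (-2.1667)·(-2.1667) + (0.8333)·(0.8333) + (0.8333)·(0.8333) + (1.8333)·(1.8333) + (2.8333)·(2.8333)) / 5 = 34.8333/5 = 6.9667
  s[U,V] = ((-4.1667)·(1) + (-2.1667)·(-1) + (0.8333)·(1) + (0.8333)·(3) + (1.8333)·(-2) + (2.8333)·(-2)) / 5 = -8/5 = -1.6
  s[U,W] = ((-4.1667)·(-0.5) + (-2.1667)·(-1.5) + (0.8333)·(1.5) + (0.8333)·(2.5) + (1.8333)·(-1.5) + (2.8333)·(-0.5)) / 5 = 4.5/5 = 0.9
  s[V,V] = ((1)·(1) + (-1)·(-1) + (1)·(1) + (3)·(3) + (-2)·(-2) + (-2)·(-2)) / 5 = 20/5 = 4
  s[V,W] = ((1)·(-0.5) + (-1)·(-1.5) + (1)·(1.5) + (3)·(2.5) + (-2)·(-1.5) + (-2)·(-0.5)) / 5 = 14/5 = 2.8
  s[W,W] = ((-0.5)·(-0.5) + (-1.5)·(-1.5) + (1.5)·(1.5) + (2.5)·(2.5) + (-1.5)·(-1.5) + (-0.5)·(-0.5)) / 5 = 13.5/5 = 2.7
  Sample standard deviations s_i = √(s[i,i]):
  s(U) = √(6.9667) = 2.6394
  s(V) = √(4) = 2
  s(W) = √(2.7) = 1.6432

Step 3 — r_{ij} = s_{ij} / (s_i · s_j):
  r[U,U] = 1 (diagonal).
  r[U,V] = -1.6 / (2.6394 · 2) = -1.6 / 5.2789 = -0.3031
  r[U,W] = 0.9 / (2.6394 · 1.6432) = 0.9 / 4.337 = 0.2075
  r[V,V] = 1 (diagonal).
  r[V,W] = 2.8 / (2 · 1.6432) = 2.8 / 3.2863 = 0.852
  r[W,W] = 1 (diagonal).

R is symmetric with unit diagonal. Assembling:

R = [[1, -0.3031, 0.2075],
 [-0.3031, 1, 0.852],
 [0.2075, 0.852, 1]]


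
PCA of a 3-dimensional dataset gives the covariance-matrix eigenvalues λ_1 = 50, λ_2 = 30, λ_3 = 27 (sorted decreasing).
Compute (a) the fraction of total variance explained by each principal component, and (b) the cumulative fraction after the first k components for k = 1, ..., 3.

Step 1 — total variance = trace(Sigma) = Σ λ_i = 50 + 30 + 27 = 107.

Step 2 — fraction explained by component i = λ_i / Σ λ:
  PC1: 50/107 = 0.4673
  PC2: 30/107 = 0.2804
  PC3: 27/107 = 0.2523

Step 3 — cumulative fraction after k components = (λ_1 + ... + λ_k) / Σ λ:
  k = 1: 50/107 = 0.4673
  k = 2: (50 + 30)/107 = 80/107 = 0.7477
  k = 3: (50 + 30 + 27)/107 = 107/107 = 1

Summary (fraction, with percent):

explained: PC1 0.4673 (46.73%), PC2 0.2804 (28.04%), PC3 0.2523 (25.23%);  cumulative: 0.4673, 0.7477, 1


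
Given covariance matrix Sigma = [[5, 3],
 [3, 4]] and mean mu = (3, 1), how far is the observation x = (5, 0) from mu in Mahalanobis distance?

Step 1 — centre the observation: (x - mu) = (2, -1).

Step 2 — invert Sigma. det(Sigma) = 5·4 - (3)² = 11.
  Sigma^{-1} = (1/det) · [[d, -b], [-b, a]] = [[0.3636, -0.2727],
 [-0.2727, 0.4545]].

Step 3 — form the quadratic (x - mu)^T · Sigma^{-1} · (x - mu):
  Sigma^{-1} · (x - mu) = (1, -1).
  (x - mu)^T · [Sigma^{-1} · (x - mu)] = (2)·(1) + (-1)·(-1) = 3.

Step 4 — take square root: d = √(3) ≈ 1.7321.

d(x, mu) = √(3) ≈ 1.7321


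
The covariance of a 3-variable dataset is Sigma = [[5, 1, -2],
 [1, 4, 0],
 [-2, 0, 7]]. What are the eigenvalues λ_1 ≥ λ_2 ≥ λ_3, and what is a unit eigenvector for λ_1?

Step 1 — characteristic polynomial p(λ) = det(λI - Sigma) = λ³ - tr·λ² + c_1·λ - det, where tr = trace, c_1 = sum of the principal 2×2 minors, det = det(Sigma):
  tr = 5 + 4 + 7 = 16,
  c_1 = (5·4 - (1)²) + (5·7 - (-2)²) + (4·7 - (0)²) = 19 + 31 + 28 = 78,
  det = 5·(4·7 - (0)²) - (1)·((1)·7 - (0)·(-2)) + (-2)·((1)·(0) - 4·(-2)) = 5·(28) - (1)·(7) + (-2)·(8) = 117.
  So p(λ) = λ³ - 16λ² + 78λ - 117.
Step 2 — look for an integer root (rational root theorem: any rational root is an integer divisor of 117). Testing λ = 3:
  p(3) = 27 - 144 + 234 - 117 = 0  ✓
  Dividing out (λ - 3): p(λ) = (λ - 3)(λ² - 13λ + 39).
Step 3 — remaining eigenvalues from the quadratic λ² - 13λ + 39 = 0:
  Δ = 13² - 4·39 = 169 - 156 = 13,  λ = (13 ± √13)/2 = (13 ± 3.6056)/2 ≈ 8.3028 or 4.6972.
  Sorted: λ_1 = 8.3028,  λ_2 = 4.6972,  λ_3 = 3  (check: sum = 16 = tr ✓).

Step 4 — unit eigenvector for λ_1 ≈ 8.3028: v spans the null space of (Sigma - λ_1 I), whose rows are
  r_1 = (-3.3028, 1, -2),  r_2 = (1, -4.3028, 0),  r_3 = (-2, 0, -1.3028).
  v is orthogonal to every row, so take v ∝ r_1 × r_2 = ((1)·(0) - (-2)·(-4.3028), (-2)·(1) - (-3.3028)·(0), (-3.3028)·(-4.3028) - (1)·(1)) ≈ (-8.6056, -2, 13.2111).
  Rescale (multiply by -1 so the first nonzero entry is positive): u = (8.6056, 2, -13.2111).
  ||u|| = √((8.6056)² + (2)² + (-13.2111)²) = √(252.5887) ≈ 15.893,  v_1 = u/||u|| ≈ (0.5415, 0.1258, -0.8313) (||v_1|| = 1).

λ_1 = 8.3028,  λ_2 = 4.6972,  λ_3 = 3;  v_1 ≈ (0.5415, 0.1258, -0.8313)


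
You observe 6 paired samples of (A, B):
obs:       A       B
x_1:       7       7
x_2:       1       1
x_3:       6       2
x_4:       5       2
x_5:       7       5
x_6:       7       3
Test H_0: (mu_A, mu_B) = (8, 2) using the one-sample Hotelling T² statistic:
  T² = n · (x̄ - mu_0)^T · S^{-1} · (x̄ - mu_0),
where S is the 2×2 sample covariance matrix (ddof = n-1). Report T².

Step 1 — sample mean vector:
  mean(A) = (7 + 1 + 6 + 5 + 7 + 7) / 6 = 33/6 = 5.5
  mean(B) = (7 + 1 + 2 + 2 + 5 + 3) / 6 = 20/6 = 3.3333
  x̄ = (5.5, 3.3333),  deviation x̄ - mu_0 = (5.5, 3.3333) - (8, 2) = (-2.5, 1.3333).

Step 2 — sample covariance matrix, S[i,j] = (1/(n-1)) · Σ_k (x_{k,i} - mean_i) · (x_{k,j} - mean_j), divisor n-1 = 5:
  S[A,A] = ((1.5)·(1.5) + (-4.5)·(-4.5) + (0.5)·(0.5) + (-0.5)·(-0.5) + (1.5)·(1.5) + (1.5)·(1.5)) / 5 = 27.5/5 = 5.5
  S[A,B] = ((1.5)·(3.6667) + (-4.5)·(-2.3333) + (0.5)·(-1.3333) + (-0.5)·(-1.3333) + (1.5)·(1.6667) + (1.5)·(-0.3333)) / 5 = 18/5 = 3.6
  S[B,B] = ((3.6667)·(3.6667) + (-2.3333)·(-2.3333) + (-1.3333)·(-1.3333) + (-1.3333)·(-1.3333) + (1.6667)·(1.6667) + (-0.3333)·(-0.3333)) / 5 = 25.3333/5 = 5.0667
  S = [[5.5, 3.6],
 [3.6, 5.0667]].

Step 3 — invert S. det(S) = 5.5·5.0667 - (3.6)² = 14.9067.
  S^{-1} = (1/det) · [[d, -b], [-b, a]] = [[0.3399, -0.2415],
 [-0.2415, 0.369]].

Step 4 — quadratic form (x̄ - mu_0)^T · S^{-1} · (x̄ - mu_0):
  S^{-1} · (x̄ - mu_0) = (-1.1717, 1.0957),
  (x̄ - mu_0)^T · [...] = (-2.5)·(-1.1717) + (1.3333)·(1.0957) = 4.3903.

Step 5 — scale by n: T² = 6 · 4.3903 = 26.3417.

T² ≈ 26.3417


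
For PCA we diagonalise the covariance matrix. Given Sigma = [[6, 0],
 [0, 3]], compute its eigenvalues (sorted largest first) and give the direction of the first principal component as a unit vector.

Step 1 — characteristic polynomial of 2×2 Sigma:
  det(Sigma - λI) = λ² - trace · λ + det = 0.
  trace = 6 + 3 = 9, det = 6·3 - (0)² = 18.
Step 2 — discriminant:
  Δ = trace² - 4·det = 81 - 72 = 9.
Step 3 — eigenvalues:
  λ = (trace ± √Δ)/2 = (9 ± 3)/2,
  λ_1 = 6,  λ_2 = 3.

Step 4 — unit eigenvector for λ_1: Sigma is diagonal, so its eigenvectors are the coordinate axes. λ_1 = 6 is the diagonal entry on the first coordinate axis, hence
  v_1 = (1, 0) (||v_1|| = 1).

λ_1 = 6,  λ_2 = 3;  v_1 ≈ (1, 0)


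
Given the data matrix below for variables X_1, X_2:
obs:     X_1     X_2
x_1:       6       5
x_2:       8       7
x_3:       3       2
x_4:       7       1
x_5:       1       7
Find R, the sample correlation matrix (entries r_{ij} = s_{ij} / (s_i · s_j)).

Step 1 — column means:
  mean(X_1) = (6 + 8 + 3 + 7 + 1) / 5 = 25/5 = 5
  mean(X_2) = (5 + 7 + 2 + 1 + 7) / 5 = 22/5 = 4.4

Step 2 — sample variances and covariances s[i,j] = (1/(n-1)) · Σ_k (x_{k,i} - mean_i) · (x_{k,j} - mean_j), with n-1 = 4:
  s[X_1,X_1] = ((1)·(1) + (3)·(3) + (-2)·(-2) + (2)·(2) + (-4)·(-4)) / 4 = 34/4 = 8.5
  s[X_1,X_2] = ((1)·(0.6) + (3)·(2.6) + (-2)·(-2.4) + (2)·(-3.4) + (-4)·(2.6)) / 4 = -4/4 = -1
  s[X_2,X_2] = ((0.6)·(0.6) + (2.6)·(2.6) + (-2.4)·(-2.4) + (-3.4)·(-3.4) + (2.6)·(2.6)) / 4 = 31.2/4 = 7.8
  Sample standard deviations s_i = √(s[i,i]):
  s(X_1) = √(8.5) = 2.9155
  s(X_2) = √(7.8) = 2.7928

Step 3 — r_{ij} = s_{ij} / (s_i · s_j):
  r[X_1,X_1] = 1 (diagonal).
  r[X_1,X_2] = -1 / (2.9155 · 2.7928) = -1 / 8.1425 = -0.1228
  r[X_2,X_2] = 1 (diagonal).

R is symmetric with unit diagonal. Assembling:

R = [[1, -0.1228],
 [-0.1228, 1]]


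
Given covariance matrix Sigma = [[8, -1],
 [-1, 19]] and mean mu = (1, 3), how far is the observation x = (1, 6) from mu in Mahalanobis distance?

Step 1 — centre the observation: (x - mu) = (0, 3).

Step 2 — invert Sigma. det(Sigma) = 8·19 - (-1)² = 151.
  Sigma^{-1} = (1/det) · [[d, -b], [-b, a]] = [[0.1258, 0.0066],
 [0.0066, 0.053]].

Step 3 — form the quadratic (x - mu)^T · Sigma^{-1} · (x - mu):
  Sigma^{-1} · (x - mu) = (0.0199, 0.1589).
  (x - mu)^T · [Sigma^{-1} · (x - mu)] = (0)·(0.0199) + (3)·(0.1589) = 0.4768.

Step 4 — take square root: d = √(0.4768) ≈ 0.6905.

d(x, mu) = √(0.4768) ≈ 0.6905


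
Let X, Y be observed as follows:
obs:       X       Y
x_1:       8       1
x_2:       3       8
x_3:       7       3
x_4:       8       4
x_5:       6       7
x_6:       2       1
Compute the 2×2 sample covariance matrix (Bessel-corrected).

Step 1 — column means:
  mean(X) = (8 + 3 + 7 + 8 + 6 + 2) / 6 = 34/6 = 5.6667
  mean(Y) = (1 + 8 + 3 + 4 + 7 + 1) / 6 = 24/6 = 4

Step 2 — sample covariance S[i,j] = (1/(n-1)) · Σ_k (x_{k,i} - mean_i) · (x_{k,j} - mean_j), with n-1 = 5.
  S[X,X] = ((2.3333)·(2.3333) + (-2.6667)·(-2.6667) + (1.3333)·(1.3333) + (2.3333)·(2.3333) + (0.3333)·(0.3333) + (-3.6667)·(-3.6667)) / 5 = 33.3333/5 = 6.6667
  S[X,Y] = ((2.3333)·(-3) + (-2.6667)·(4) + (1.3333)·(-1) + (2.3333)·(0) + (0.3333)·(3) + (-3.6667)·(-3)) / 5 = -7/5 = -1.4
  S[Y,Y] = ((-3)·(-3) + (4)·(4) + (-1)·(-1) + (0)·(0) + (3)·(3) + (-3)·(-3)) / 5 = 44/5 = 8.8

S is symmetric (S[j,i] = S[i,j]). Assembling:

S = [[6.6667, -1.4],
 [-1.4, 8.8]]


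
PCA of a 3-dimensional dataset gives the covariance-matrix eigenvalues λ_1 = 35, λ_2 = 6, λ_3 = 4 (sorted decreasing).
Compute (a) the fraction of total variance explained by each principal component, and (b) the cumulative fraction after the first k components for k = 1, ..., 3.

Step 1 — total variance = trace(Sigma) = Σ λ_i = 35 + 6 + 4 = 45.

Step 2 — fraction explained by component i = λ_i / Σ λ:
  PC1: 35/45 = 0.7778
  PC2: 6/45 = 0.1333
  PC3: 4/45 = 0.0889

Step 3 — cumulative fraction after k components = (λ_1 + ... + λ_k) / Σ λ:
  k = 1: 35/45 = 0.7778
  k = 2: (35 + 6)/45 = 41/45 = 0.9111
  k = 3: (35 + 6 + 4)/45 = 45/45 = 1

Summary (fraction, with percent):

explained: PC1 0.7778 (77.78%), PC2 0.1333 (13.33%), PC3 0.0889 (8.89%);  cumulative: 0.7778, 0.9111, 1


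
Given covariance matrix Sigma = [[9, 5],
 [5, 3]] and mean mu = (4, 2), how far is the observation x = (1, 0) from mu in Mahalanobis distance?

Step 1 — centre the observation: (x - mu) = (-3, -2).

Step 2 — invert Sigma. det(Sigma) = 9·3 - (5)² = 2.
  Sigma^{-1} = (1/det) · [[d, -b], [-b, a]] = [[1.5, -2.5],
 [-2.5, 4.5]].

Step 3 — form the quadratic (x - mu)^T · Sigma^{-1} · (x - mu):
  Sigma^{-1} · (x - mu) = (0.5, -1.5).
  (x - mu)^T · [Sigma^{-1} · (x - mu)] = (-3)·(0.5) + (-2)·(-1.5) = 1.5.

Step 4 — take square root: d = √(1.5) ≈ 1.2247.

d(x, mu) = √(1.5) ≈ 1.2247


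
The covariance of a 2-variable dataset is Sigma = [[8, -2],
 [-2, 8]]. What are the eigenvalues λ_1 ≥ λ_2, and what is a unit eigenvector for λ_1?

Step 1 — characteristic polynomial of 2×2 Sigma:
  det(Sigma - λI) = λ² - trace · λ + det = 0.
  trace = 8 + 8 = 16, det = 8·8 - (-2)² = 60.
Step 2 — discriminant:
  Δ = trace² - 4·det = 256 - 240 = 16.
Step 3 — eigenvalues:
  λ = (trace ± √Δ)/2 = (16 ± 4)/2,
  λ_1 = 10,  λ_2 = 6.

Step 4 — unit eigenvector for λ_1: solve (Sigma - λ_1 I)v = 0. First row:
  (8 - 10)·v_x + (-2)·v_y = 0, i.e. (-2)·v_x + (-2)·v_y = 0,
  so v ∝ (b, λ_1 - a) = (-2, 2); multiply by -1 so the first entry is positive: u = (2, -2).
  ||u|| = √((2)² + (-2)²) = √(8) ≈ 2.8284,
  v_1 = u/||u|| ≈ (0.7071, -0.7071) (||v_1|| = 1).

λ_1 = 10,  λ_2 = 6;  v_1 ≈ (0.7071, -0.7071)


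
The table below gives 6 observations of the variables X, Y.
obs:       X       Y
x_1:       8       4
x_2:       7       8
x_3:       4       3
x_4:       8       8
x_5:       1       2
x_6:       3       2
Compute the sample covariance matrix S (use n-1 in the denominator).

Step 1 — column means:
  mean(X) = (8 + 7 + 4 + 8 + 1 + 3) / 6 = 31/6 = 5.1667
  mean(Y) = (4 + 8 + 3 + 8 + 2 + 2) / 6 = 27/6 = 4.5

Step 2 — sample covariance S[i,j] = (1/(n-1)) · Σ_k (x_{k,i} - mean_i) · (x_{k,j} - mean_j), with n-1 = 5.
  S[X,X] = ((2.8333)·(2.8333) + (1.8333)·(1.8333) + (-1.1667)·(-1.1667) + (2.8333)·(2.8333) + (-4.1667)·(-4.1667) + (-2.1667)·(-2.1667)) / 5 = 42.8333/5 = 8.5667
  S[X,Y] = ((2.8333)·(-0.5) + (1.8333)·(3.5) + (-1.1667)·(-1.5) + (2.8333)·(3.5) + (-4.1667)·(-2.5) + (-2.1667)·(-2.5)) / 5 = 32.5/5 = 6.5
  S[Y,Y] = ((-0.5)·(-0.5) + (3.5)·(3.5) + (-1.5)·(-1.5) + (3.5)·(3.5) + (-2.5)·(-2.5) + (-2.5)·(-2.5)) / 5 = 39.5/5 = 7.9

S is symmetric (S[j,i] = S[i,j]). Assembling:

S = [[8.5667, 6.5],
 [6.5, 7.9]]


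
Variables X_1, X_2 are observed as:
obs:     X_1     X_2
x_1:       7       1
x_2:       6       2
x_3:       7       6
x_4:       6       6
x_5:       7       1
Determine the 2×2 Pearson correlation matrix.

Step 1 — column means:
  mean(X_1) = (7 + 6 + 7 + 6 + 7) / 5 = 33/5 = 6.6
  mean(X_2) = (1 + 2 + 6 + 6 + 1) / 5 = 16/5 = 3.2

Step 2 — sample variances and covariances s[i,j] = (1/(n-1)) · Σ_k (x_{k,i} - mean_i) · (x_{k,j} - mean_j), with n-1 = 4:
  s[X_1,X_1] = ((0.4)·(0.4) + (-0.6)·(-0.6) + (0.4)·(0.4) + (-0.6)·(-0.6) + (0.4)·(0.4)) / 4 = 1.2/4 = 0.3
  s[X_1,X_2] = ((0.4)·(-2.2) + (-0.6)·(-1.2) + (0.4)·(2.8) + (-0.6)·(2.8) + (0.4)·(-2.2)) / 4 = -1.6/4 = -0.4
  s[X_2,X_2] = ((-2.2)·(-2.2) + (-1.2)·(-1.2) + (2.8)·(2.8) + (2.8)·(2.8) + (-2.2)·(-2.2)) / 4 = 26.8/4 = 6.7
  Sample standard deviations s_i = √(s[i,i]):
  s(X_1) = √(0.3) = 0.5477
  s(X_2) = √(6.7) = 2.5884

Step 3 — r_{ij} = s_{ij} / (s_i · s_j):
  r[X_1,X_1] = 1 (diagonal).
  r[X_1,X_2] = -0.4 / (0.5477 · 2.5884) = -0.4 / 1.4177 = -0.2821
  r[X_2,X_2] = 1 (diagonal).

R is symmetric with unit diagonal. Assembling:

R = [[1, -0.2821],
 [-0.2821, 1]]


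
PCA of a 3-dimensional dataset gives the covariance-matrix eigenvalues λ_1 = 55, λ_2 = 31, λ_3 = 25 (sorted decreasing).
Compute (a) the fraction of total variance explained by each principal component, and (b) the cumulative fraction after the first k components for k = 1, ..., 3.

Step 1 — total variance = trace(Sigma) = Σ λ_i = 55 + 31 + 25 = 111.

Step 2 — fraction explained by component i = λ_i / Σ λ:
  PC1: 55/111 = 0.4955
  PC2: 31/111 = 0.2793
  PC3: 25/111 = 0.2252

Step 3 — cumulative fraction after k components = (λ_1 + ... + λ_k) / Σ λ:
  k = 1: 55/111 = 0.4955
  k = 2: (55 + 31)/111 = 86/111 = 0.7748
  k = 3: (55 + 31 + 25)/111 = 111/111 = 1

Summary (fraction, with percent):

explained: PC1 0.4955 (49.55%), PC2 0.2793 (27.93%), PC3 0.2252 (22.52%);  cumulative: 0.4955, 0.7748, 1


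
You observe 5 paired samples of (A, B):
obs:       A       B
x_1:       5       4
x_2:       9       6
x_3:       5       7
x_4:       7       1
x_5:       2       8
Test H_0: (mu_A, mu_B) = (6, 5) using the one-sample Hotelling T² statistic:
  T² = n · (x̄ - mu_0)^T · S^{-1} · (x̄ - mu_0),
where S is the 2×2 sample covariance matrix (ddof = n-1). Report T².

Step 1 — sample mean vector:
  mean(A) = (5 + 9 + 5 + 7 + 2) / 5 = 28/5 = 5.6
  mean(B) = (4 + 6 + 7 + 1 + 8) / 5 = 26/5 = 5.2
  x̄ = (5.6, 5.2),  deviation x̄ - mu_0 = (5.6, 5.2) - (6, 5) = (-0.4, 0.2).

Step 2 — sample covariance matrix, S[i,j] = (1/(n-1)) · Σ_k (x_{k,i} - mean_i) · (x_{k,j} - mean_j), divisor n-1 = 4:
  S[A,A] = ((-0.6)·(-0.6) + (3.4)·(3.4) + (-0.6)·(-0.6) + (1.4)·(1.4) + (-3.6)·(-3.6)) / 4 = 27.2/4 = 6.8
  S[A,B] = ((-0.6)·(-1.2) + (3.4)·(0.8) + (-0.6)·(1.8) + (1.4)·(-4.2) + (-3.6)·(2.8)) / 4 = -13.6/4 = -3.4
  S[B,B] = ((-1.2)·(-1.2) + (0.8)·(0.8) + (1.8)·(1.8) + (-4.2)·(-4.2) + (2.8)·(2.8)) / 4 = 30.8/4 = 7.7
  S = [[6.8, -3.4],
 [-3.4, 7.7]].

Step 3 — invert S. det(S) = 6.8·7.7 - (-3.4)² = 40.8.
  S^{-1} = (1/det) · [[d, -b], [-b, a]] = [[0.1887, 0.0833],
 [0.0833, 0.1667]].

Step 4 — quadratic form (x̄ - mu_0)^T · S^{-1} · (x̄ - mu_0):
  S^{-1} · (x̄ - mu_0) = (-0.0588, 0),
  (x̄ - mu_0)^T · [...] = (-0.4)·(-0.0588) + (0.2)·(0) = 0.0235.

Step 5 — scale by n: T² = 5 · 0.0235 = 0.1176.

T² ≈ 0.1176


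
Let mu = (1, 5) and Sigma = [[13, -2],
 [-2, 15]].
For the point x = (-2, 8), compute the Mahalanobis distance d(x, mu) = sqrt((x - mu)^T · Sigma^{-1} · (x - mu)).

Step 1 — centre the observation: (x - mu) = (-3, 3).

Step 2 — invert Sigma. det(Sigma) = 13·15 - (-2)² = 191.
  Sigma^{-1} = (1/det) · [[d, -b], [-b, a]] = [[0.0785, 0.0105],
 [0.0105, 0.0681]].

Step 3 — form the quadratic (x - mu)^T · Sigma^{-1} · (x - mu):
  Sigma^{-1} · (x - mu) = (-0.2042, 0.1728).
  (x - mu)^T · [Sigma^{-1} · (x - mu)] = (-3)·(-0.2042) + (3)·(0.1728) = 1.1309.

Step 4 — take square root: d = √(1.1309) ≈ 1.0634.

d(x, mu) = √(1.1309) ≈ 1.0634
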